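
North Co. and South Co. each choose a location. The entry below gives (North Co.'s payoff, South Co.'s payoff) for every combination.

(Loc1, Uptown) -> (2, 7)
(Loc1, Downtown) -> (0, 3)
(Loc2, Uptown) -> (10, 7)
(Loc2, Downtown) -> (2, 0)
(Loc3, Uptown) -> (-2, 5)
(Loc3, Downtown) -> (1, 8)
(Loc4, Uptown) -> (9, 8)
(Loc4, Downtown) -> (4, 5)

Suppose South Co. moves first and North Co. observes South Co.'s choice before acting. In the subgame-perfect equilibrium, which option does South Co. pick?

North Co. best-responds to each possible South Co. move:
- Uptown → North Co. plays Loc2 (best of 2, 10, -2, 9); South Co. gets 7.
- Downtown → North Co. plays Loc4 (best of 0, 2, 1, 4); South Co. gets 5.
South Co.'s induced payoffs are 7, 5, so South Co. commits to Uptown. Subgame-perfect outcome: (Loc2, Uptown) with payoffs (10, 7).

Uptown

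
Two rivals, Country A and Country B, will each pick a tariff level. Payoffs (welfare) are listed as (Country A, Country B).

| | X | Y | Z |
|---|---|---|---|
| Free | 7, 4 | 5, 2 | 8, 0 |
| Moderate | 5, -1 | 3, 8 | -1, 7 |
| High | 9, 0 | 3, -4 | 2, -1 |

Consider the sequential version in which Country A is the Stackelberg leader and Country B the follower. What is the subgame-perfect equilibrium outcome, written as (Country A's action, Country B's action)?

Country B best-responds to each possible Country A move:
- Free → Country B plays X (best of 4, 2, 0); Country A gets 7.
- Moderate → Country B plays Y (best of -1, 8, 7); Country A gets 3.
- High → Country B plays X (best of 0, -4, -1); Country A gets 9.
Among 7, 3, 9, the best is 9 at High. Subgame-perfect outcome: (High, X) with payoffs (9, 0).

(High, X)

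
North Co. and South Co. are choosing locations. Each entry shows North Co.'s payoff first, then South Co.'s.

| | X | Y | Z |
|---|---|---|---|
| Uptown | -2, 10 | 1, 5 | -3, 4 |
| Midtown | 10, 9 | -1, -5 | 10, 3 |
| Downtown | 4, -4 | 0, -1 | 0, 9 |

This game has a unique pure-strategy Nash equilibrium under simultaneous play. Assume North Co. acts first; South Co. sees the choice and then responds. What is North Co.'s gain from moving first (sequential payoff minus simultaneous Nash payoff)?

0

Solve by backward induction (North Co. leads).
- Uptown: South Co. compares 10, 5, 4 and picks X; North Co. would get -2.
- Midtown: South Co. compares 9, -5, 3 and picks X; North Co. would get 10.
- Downtown: South Co. compares -4, -1, 9 and picks Z; North Co. would get 0.
Among -2, 10, 0, the best is 10 at Midtown. Subgame-perfect outcome: (Midtown, X) with payoffs (10, 9).
Under simultaneous play:
North Co.'s best replies: X→Midtown; Y→Uptown; Z→Midtown.
South Co.'s best replies: Uptown→X; Midtown→X; Downtown→Z.
Only (Midtown, X) has each player best-responding; Nash payoffs (10, 9).
North Co.'s commitment gain: 10 − 10 = 0.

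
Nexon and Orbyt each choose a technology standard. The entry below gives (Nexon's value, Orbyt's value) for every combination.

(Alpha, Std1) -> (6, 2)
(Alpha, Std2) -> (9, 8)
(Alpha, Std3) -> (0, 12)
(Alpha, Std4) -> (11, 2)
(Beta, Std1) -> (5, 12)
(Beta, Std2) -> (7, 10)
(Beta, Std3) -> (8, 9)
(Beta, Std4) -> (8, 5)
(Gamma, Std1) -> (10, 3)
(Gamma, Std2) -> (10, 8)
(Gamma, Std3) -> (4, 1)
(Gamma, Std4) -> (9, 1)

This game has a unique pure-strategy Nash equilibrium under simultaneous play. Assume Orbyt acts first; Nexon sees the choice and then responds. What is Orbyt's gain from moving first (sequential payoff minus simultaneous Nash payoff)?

Backward induction with Orbyt moving first.
- Std1 → Nexon plays Gamma (best of 6, 5, 10); Orbyt gets 3.
- Std2 → Nexon plays Gamma (best of 9, 7, 10); Orbyt gets 8.
- Std3 → Nexon plays Beta (best of 0, 8, 4); Orbyt gets 9.
- Std4 → Nexon plays Alpha (best of 11, 8, 9); Orbyt gets 2.
Orbyt's induced payoffs are 3, 8, 9, 2, so Orbyt commits to Std3. Subgame-perfect outcome: (Beta, Std3) with payoffs (8, 9).
Now find the simultaneous Nash equilibrium.
Nexon's best replies: Std1→Gamma; Std2→Gamma; Std3→Beta; Std4→Alpha.
Orbyt's best replies: Alpha→Std3; Beta→Std1; Gamma→Std2.
The unique mutual best reply is (Gamma, Std2), giving (10, 8).
Orbyt's commitment gain: 9 − 8 = 1.

1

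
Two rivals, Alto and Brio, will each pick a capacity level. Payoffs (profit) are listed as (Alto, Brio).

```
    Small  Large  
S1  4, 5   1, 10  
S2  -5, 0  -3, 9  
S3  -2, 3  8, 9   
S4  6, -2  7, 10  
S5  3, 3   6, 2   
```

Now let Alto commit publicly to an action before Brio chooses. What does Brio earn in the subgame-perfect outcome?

Backward induction with Alto moving first.
- S1 → Brio plays Large (best of 5, 10); Alto gets 1.
- S2 → Brio plays Large (best of 0, 9); Alto gets -3.
- S3 → Brio plays Large (best of 3, 9); Alto gets 8.
- S4 → Brio plays Large (best of -2, 10); Alto gets 7.
- S5 → Brio plays Small (best of 3, 2); Alto gets 3.
Alto's induced payoffs are 1, -3, 8, 7, 3, so Alto commits to S3. Subgame-perfect outcome: (S3, Large) with payoffs (8, 9).

9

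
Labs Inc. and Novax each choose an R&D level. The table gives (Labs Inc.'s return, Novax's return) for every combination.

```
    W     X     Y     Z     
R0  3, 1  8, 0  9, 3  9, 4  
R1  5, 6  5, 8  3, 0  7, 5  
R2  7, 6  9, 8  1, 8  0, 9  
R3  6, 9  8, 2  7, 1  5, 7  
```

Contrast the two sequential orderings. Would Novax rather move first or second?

If Labs Inc. leads: Novax's best replies are R0→Z, R1→X, R2→Z, R3→W; Labs Inc.'s induced payoffs 9, 5, 0, 6; outcome (R0, Z), payoffs (9, 4).
If Novax leads: Labs Inc.'s best replies are W→R2, X→R2, Y→R0, Z→R0; Novax's induced payoffs 6, 8, 3, 4; outcome (R2, X), payoffs (9, 8).
Novax gets 8 moving first and 4 moving second, so Novax prefers to move first.

first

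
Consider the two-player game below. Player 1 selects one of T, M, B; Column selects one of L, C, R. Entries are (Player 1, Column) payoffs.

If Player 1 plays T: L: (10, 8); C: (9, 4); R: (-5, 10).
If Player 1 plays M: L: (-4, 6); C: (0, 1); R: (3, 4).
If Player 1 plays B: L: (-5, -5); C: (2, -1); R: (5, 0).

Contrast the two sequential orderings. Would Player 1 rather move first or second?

second

If Player 1 leads: Column's best replies are T→R, M→L, B→R; Player 1's induced payoffs -5, -4, 5; outcome (B, R), payoffs (5, 0).
If Column leads: Player 1's best replies are L→T, C→T, R→B; Column's induced payoffs 8, 4, 0; outcome (T, L), payoffs (10, 8).
Player 1 gets 5 moving first and 10 moving second, so Player 1 prefers to move second.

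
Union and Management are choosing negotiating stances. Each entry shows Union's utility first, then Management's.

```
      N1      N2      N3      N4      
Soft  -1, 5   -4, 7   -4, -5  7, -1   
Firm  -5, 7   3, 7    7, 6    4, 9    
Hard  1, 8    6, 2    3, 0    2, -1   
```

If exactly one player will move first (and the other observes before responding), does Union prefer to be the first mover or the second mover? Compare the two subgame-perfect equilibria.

first

If Union leads: Management's best replies are Soft→N2, Firm→N4, Hard→N1; Union's induced payoffs -4, 4, 1; outcome (Firm, N4), payoffs (4, 9).
If Management leads: Union's best replies are N1→Hard, N2→Hard, N3→Firm, N4→Soft; Management's induced payoffs 8, 2, 6, -1; outcome (Hard, N1), payoffs (1, 8).
Union gets 4 moving first and 1 moving second, so Union prefers to move first.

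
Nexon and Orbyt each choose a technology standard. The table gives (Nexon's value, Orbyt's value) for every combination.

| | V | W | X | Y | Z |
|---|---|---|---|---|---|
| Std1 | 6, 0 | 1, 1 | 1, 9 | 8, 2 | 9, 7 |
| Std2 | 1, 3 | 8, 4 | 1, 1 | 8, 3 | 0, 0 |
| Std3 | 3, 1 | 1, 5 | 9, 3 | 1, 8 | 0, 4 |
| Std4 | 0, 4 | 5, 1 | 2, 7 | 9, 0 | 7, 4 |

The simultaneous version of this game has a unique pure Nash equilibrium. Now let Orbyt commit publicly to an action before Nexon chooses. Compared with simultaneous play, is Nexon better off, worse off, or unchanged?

Work backward from Nexon's decision.
- V: Nexon compares 6, 1, 3, 0 and picks Std1; Orbyt would get 0.
- W: Nexon compares 1, 8, 1, 5 and picks Std2; Orbyt would get 4.
- X: Nexon compares 1, 1, 9, 2 and picks Std3; Orbyt would get 3.
- Y: Nexon compares 8, 8, 1, 9 and picks Std4; Orbyt would get 0.
- Z: Nexon compares 9, 0, 0, 7 and picks Std1; Orbyt would get 7.
Among 0, 4, 3, 0, 7, the best is 7 at Z. Subgame-perfect outcome: (Std1, Z) with payoffs (9, 7).
Now find the simultaneous Nash equilibrium.
Nexon's best replies: V→Std1; W→Std2; X→Std3; Y→Std4; Z→Std1.
Orbyt's best replies: Std1→X; Std2→W; Std3→Y; Std4→X.
The unique mutual best reply is (Std2, W), giving (8, 4).
Nexon earns 9 sequentially versus 8 at the Nash outcome: better off.

better off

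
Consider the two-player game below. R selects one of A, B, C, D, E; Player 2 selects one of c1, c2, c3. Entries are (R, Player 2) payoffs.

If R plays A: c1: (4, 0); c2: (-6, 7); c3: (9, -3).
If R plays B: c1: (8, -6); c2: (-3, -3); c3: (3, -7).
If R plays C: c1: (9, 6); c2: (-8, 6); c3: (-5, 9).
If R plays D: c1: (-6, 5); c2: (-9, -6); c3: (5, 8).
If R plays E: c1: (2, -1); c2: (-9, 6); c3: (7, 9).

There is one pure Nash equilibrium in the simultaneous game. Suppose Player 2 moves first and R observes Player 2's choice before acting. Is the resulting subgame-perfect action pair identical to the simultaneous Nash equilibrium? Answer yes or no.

no

Work backward from R's decision.
- c1: BR = C, leader payoff 6.
- c2: BR = B, leader payoff -3.
- c3: BR = A, leader payoff -3.
Player 2's induced payoffs are 6, -3, -3, so Player 2 commits to c1. Subgame-perfect outcome: (C, c1) with payoffs (9, 6).
For the simultaneous game, intersect best replies.
R's best replies: c1→C; c2→B; c3→A.
Player 2's best replies: A→c2; B→c2; C→c3; D→c3; E→c3.
Only (B, c2) has each player best-responding; Nash payoffs (-3, -3).
Sequential outcome (C, c1) differs from the Nash profile (B, c2).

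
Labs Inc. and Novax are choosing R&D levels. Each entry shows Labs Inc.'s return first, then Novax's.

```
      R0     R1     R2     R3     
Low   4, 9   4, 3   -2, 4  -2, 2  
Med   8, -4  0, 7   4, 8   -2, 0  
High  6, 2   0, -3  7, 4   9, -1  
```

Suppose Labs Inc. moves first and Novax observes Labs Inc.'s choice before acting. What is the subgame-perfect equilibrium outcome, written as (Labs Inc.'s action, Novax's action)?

(High, R2)

Solve by backward induction (Labs Inc. leads).
- Low: BR = R0, leader payoff 4.
- Med: BR = R2, leader payoff 4.
- High: BR = R2, leader payoff 7.
Maximizing over 4, 4, 7, Labs Inc. chooses High. Subgame-perfect outcome: (High, R2) with payoffs (7, 4).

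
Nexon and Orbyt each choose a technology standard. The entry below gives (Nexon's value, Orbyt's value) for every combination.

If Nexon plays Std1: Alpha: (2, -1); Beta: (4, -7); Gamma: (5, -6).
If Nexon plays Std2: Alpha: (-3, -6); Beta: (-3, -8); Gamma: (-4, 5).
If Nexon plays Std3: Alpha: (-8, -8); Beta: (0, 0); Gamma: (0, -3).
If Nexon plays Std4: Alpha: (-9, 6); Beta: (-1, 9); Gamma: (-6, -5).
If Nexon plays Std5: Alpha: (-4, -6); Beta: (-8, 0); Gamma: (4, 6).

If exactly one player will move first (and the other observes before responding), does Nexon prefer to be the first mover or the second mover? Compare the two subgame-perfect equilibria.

first

If Nexon leads: Orbyt's best replies are Std1→Alpha, Std2→Gamma, Std3→Beta, Std4→Beta, Std5→Gamma; Nexon's induced payoffs 2, -4, 0, -1, 4; outcome (Std5, Gamma), payoffs (4, 6).
If Orbyt leads: Nexon's best replies are Alpha→Std1, Beta→Std1, Gamma→Std1; Orbyt's induced payoffs -1, -7, -6; outcome (Std1, Alpha), payoffs (2, -1).
Nexon gets 4 moving first and 2 moving second, so Nexon prefers to move first.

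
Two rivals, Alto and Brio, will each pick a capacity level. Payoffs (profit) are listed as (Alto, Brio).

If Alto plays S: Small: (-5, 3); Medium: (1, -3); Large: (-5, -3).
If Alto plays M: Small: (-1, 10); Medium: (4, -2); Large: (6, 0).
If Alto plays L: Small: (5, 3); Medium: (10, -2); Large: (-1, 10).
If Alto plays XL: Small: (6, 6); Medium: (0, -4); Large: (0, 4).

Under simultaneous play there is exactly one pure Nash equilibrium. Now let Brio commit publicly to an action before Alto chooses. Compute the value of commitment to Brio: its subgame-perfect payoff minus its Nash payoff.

Solve by backward induction (Brio leads).
- Small: Alto compares -5, -1, 5, 6 and picks XL; Brio would get 6.
- Medium: Alto compares 1, 4, 10, 0 and picks L; Brio would get -2.
- Large: Alto compares -5, 6, -1, 0 and picks M; Brio would get 0.
Maximizing over 6, -2, 0, Brio chooses Small. Subgame-perfect outcome: (XL, Small) with payoffs (6, 6).
Under simultaneous play:
Alto's best replies: Small→XL; Medium→L; Large→M.
Brio's best replies: S→Small; M→Small; L→Large; XL→Small.
Only (XL, Small) has each player best-responding; Nash payoffs (6, 6).
Brio's commitment gain: 6 − 6 = 0.

0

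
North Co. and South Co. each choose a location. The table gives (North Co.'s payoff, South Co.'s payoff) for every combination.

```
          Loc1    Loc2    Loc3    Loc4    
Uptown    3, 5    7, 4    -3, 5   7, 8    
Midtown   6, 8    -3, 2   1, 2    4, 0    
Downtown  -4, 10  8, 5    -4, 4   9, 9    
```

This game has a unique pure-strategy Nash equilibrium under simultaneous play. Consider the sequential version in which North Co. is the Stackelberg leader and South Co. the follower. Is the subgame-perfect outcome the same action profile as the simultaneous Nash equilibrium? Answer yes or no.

South Co. best-responds to each possible North Co. move:
- Uptown → South Co. plays Loc4 (best of 5, 4, 5, 8); North Co. gets 7.
- Midtown → South Co. plays Loc1 (best of 8, 2, 2, 0); North Co. gets 6.
- Downtown → South Co. plays Loc1 (best of 10, 5, 4, 9); North Co. gets -4.
Among 7, 6, -4, the best is 7 at Uptown. Subgame-perfect outcome: (Uptown, Loc4) with payoffs (7, 8).
For the simultaneous game, intersect best replies.
North Co.'s best replies: Loc1→Midtown; Loc2→Downtown; Loc3→Midtown; Loc4→Downtown.
South Co.'s best replies: Uptown→Loc4; Midtown→Loc1; Downtown→Loc1.
The unique mutual best reply is (Midtown, Loc1), giving (6, 8).
Sequential outcome (Uptown, Loc4) differs from the Nash profile (Midtown, Loc1).

no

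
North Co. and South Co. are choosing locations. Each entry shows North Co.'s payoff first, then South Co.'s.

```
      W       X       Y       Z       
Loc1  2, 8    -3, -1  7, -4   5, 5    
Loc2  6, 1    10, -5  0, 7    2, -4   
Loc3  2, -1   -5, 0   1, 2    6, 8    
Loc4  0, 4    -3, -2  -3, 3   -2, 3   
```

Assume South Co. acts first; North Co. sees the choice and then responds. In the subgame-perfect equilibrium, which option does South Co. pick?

Z

Solve by backward induction (South Co. leads).
- W: North Co. compares 2, 6, 2, 0 and picks Loc2; South Co. would get 1.
- X: North Co. compares -3, 10, -5, -3 and picks Loc2; South Co. would get -5.
- Y: North Co. compares 7, 0, 1, -3 and picks Loc1; South Co. would get -4.
- Z: North Co. compares 5, 2, 6, -2 and picks Loc3; South Co. would get 8.
South Co.'s induced payoffs are 1, -5, -4, 8, so South Co. commits to Z. Subgame-perfect outcome: (Loc3, Z) with payoffs (6, 8).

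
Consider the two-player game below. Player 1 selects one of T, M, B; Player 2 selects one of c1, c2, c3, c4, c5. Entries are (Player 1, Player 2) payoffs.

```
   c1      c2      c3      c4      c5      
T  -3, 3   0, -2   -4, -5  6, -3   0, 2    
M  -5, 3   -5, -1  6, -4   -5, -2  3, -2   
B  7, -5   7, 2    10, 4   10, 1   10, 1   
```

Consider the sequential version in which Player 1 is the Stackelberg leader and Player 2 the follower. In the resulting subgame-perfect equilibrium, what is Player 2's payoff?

Solve by backward induction (Player 1 leads).
- T: BR = c1, leader payoff -3.
- M: BR = c1, leader payoff -5.
- B: BR = c3, leader payoff 10.
Player 1's induced payoffs are -3, -5, 10, so Player 1 commits to B. Subgame-perfect outcome: (B, c3) with payoffs (10, 4).

4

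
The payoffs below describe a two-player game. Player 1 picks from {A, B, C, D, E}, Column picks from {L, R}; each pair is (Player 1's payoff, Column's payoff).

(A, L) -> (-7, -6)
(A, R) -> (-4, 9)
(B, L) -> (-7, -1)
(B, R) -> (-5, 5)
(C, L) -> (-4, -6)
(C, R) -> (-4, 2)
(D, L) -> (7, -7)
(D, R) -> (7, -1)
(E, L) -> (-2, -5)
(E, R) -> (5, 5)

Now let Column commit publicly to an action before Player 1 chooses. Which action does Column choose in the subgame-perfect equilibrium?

R

Backward induction with Column moving first.
- L: Player 1 compares -7, -7, -4, 7, -2 and picks D; Column would get -7.
- R: Player 1 compares -4, -5, -4, 7, 5 and picks D; Column would get -1.
Among -7, -1, the best is -1 at R. Subgame-perfect outcome: (D, R) with payoffs (7, -1).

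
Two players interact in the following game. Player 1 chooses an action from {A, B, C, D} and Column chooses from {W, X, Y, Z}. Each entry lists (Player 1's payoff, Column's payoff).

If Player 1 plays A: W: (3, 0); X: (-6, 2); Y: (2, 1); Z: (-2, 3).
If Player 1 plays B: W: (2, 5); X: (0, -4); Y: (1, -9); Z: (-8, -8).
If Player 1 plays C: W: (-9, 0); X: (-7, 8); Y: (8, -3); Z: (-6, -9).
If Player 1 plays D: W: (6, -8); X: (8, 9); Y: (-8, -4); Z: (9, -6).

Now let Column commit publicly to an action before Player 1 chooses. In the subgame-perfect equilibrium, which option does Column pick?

X

Solve by backward induction (Column leads).
- W → Player 1 plays D (best of 3, 2, -9, 6); Column gets -8.
- X → Player 1 plays D (best of -6, 0, -7, 8); Column gets 9.
- Y → Player 1 plays C (best of 2, 1, 8, -8); Column gets -3.
- Z → Player 1 plays D (best of -2, -8, -6, 9); Column gets -6.
Maximizing over -8, 9, -3, -6, Column chooses X. Subgame-perfect outcome: (D, X) with payoffs (8, 9).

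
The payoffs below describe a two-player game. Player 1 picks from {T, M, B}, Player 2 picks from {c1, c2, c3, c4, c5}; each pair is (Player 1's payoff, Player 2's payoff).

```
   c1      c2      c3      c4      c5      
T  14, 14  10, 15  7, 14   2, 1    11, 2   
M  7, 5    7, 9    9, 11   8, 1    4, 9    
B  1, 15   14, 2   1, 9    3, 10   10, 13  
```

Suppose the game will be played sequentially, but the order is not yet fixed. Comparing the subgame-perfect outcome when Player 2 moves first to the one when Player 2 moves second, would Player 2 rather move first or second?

second

If Player 1 leads: Player 2's best replies are T→c2, M→c3, B→c1; Player 1's induced payoffs 10, 9, 1; outcome (T, c2), payoffs (10, 15).
If Player 2 leads: Player 1's best replies are c1→T, c2→B, c3→M, c4→M, c5→T; Player 2's induced payoffs 14, 2, 11, 1, 2; outcome (T, c1), payoffs (14, 14).
Player 2 gets 14 moving first and 15 moving second, so Player 2 prefers to move second.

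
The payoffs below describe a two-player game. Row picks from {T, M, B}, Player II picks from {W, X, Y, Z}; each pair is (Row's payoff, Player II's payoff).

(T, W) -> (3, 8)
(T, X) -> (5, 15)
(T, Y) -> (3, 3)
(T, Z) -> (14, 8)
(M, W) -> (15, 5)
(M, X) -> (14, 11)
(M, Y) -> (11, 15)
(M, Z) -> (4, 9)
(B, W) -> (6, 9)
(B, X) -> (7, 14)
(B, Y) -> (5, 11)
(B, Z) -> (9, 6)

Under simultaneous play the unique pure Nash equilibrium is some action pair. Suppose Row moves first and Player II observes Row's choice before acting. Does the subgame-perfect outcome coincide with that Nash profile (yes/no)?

yes

Backward induction with Row moving first.
- T: Player II compares 8, 15, 3, 8 and picks X; Row would get 5.
- M: Player II compares 5, 11, 15, 9 and picks Y; Row would get 11.
- B: Player II compares 9, 14, 11, 6 and picks X; Row would get 7.
Among 5, 11, 7, the best is 11 at M. Subgame-perfect outcome: (M, Y) with payoffs (11, 15).
Under simultaneous play:
Row's best replies: W→M; X→M; Y→M; Z→T.
Player II's best replies: T→X; M→Y; B→X.
Only (M, Y) has each player best-responding; Nash payoffs (11, 15).
Sequential outcome (M, Y) coincides with the Nash profile (M, Y).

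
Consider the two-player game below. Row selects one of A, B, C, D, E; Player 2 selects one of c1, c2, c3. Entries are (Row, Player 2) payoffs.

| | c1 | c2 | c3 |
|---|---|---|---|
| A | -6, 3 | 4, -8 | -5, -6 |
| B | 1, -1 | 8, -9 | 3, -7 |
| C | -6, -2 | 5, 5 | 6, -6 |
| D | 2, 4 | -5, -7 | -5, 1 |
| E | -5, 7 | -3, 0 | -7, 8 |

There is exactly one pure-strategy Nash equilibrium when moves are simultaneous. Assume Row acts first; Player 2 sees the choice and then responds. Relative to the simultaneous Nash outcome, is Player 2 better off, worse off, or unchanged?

Player 2 best-responds to each possible Row move:
- A: Player 2 compares 3, -8, -6 and picks c1; Row would get -6.
- B: Player 2 compares -1, -9, -7 and picks c1; Row would get 1.
- C: Player 2 compares -2, 5, -6 and picks c2; Row would get 5.
- D: Player 2 compares 4, -7, 1 and picks c1; Row would get 2.
- E: Player 2 compares 7, 0, 8 and picks c3; Row would get -7.
Row's induced payoffs are -6, 1, 5, 2, -7, so Row commits to C. Subgame-perfect outcome: (C, c2) with payoffs (5, 5).
Now find the simultaneous Nash equilibrium.
Row's best replies: c1→D; c2→B; c3→C.
Player 2's best replies: A→c1; B→c1; C→c2; D→c1; E→c3.
The unique mutual best reply is (D, c1), giving (2, 4).
Player 2 earns 5 sequentially versus 4 at the Nash outcome: better off.

better off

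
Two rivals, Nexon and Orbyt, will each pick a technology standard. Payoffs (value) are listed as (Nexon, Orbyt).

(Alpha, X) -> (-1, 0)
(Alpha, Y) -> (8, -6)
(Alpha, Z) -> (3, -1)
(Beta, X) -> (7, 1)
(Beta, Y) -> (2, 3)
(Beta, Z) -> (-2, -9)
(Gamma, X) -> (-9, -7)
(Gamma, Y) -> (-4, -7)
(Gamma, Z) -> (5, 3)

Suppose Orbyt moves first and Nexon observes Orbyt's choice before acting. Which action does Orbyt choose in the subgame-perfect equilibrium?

Backward induction with Orbyt moving first.
- X: BR = Beta, leader payoff 1.
- Y: BR = Alpha, leader payoff -6.
- Z: BR = Gamma, leader payoff 3.
Among 1, -6, 3, the best is 3 at Z. Subgame-perfect outcome: (Gamma, Z) with payoffs (5, 3).

Z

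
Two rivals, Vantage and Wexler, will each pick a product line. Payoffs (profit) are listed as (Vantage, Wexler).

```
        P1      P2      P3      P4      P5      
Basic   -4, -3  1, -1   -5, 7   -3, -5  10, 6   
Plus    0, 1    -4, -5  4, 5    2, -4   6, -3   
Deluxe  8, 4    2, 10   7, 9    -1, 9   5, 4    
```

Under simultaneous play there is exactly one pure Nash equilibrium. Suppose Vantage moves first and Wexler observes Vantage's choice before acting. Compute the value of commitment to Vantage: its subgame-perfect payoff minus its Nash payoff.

2

Backward induction with Vantage moving first.
- Basic → Wexler plays P3 (best of -3, -1, 7, -5, 6); Vantage gets -5.
- Plus → Wexler plays P3 (best of 1, -5, 5, -4, -3); Vantage gets 4.
- Deluxe → Wexler plays P2 (best of 4, 10, 9, 9, 4); Vantage gets 2.
Vantage's induced payoffs are -5, 4, 2, so Vantage commits to Plus. Subgame-perfect outcome: (Plus, P3) with payoffs (4, 5).
Under simultaneous play:
Vantage's best replies: P1→Deluxe; P2→Deluxe; P3→Deluxe; P4→Plus; P5→Basic.
Wexler's best replies: Basic→P3; Plus→P3; Deluxe→P2.
Only (Deluxe, P2) has each player best-responding; Nash payoffs (2, 10).
Vantage's commitment gain: 4 − 2 = 2.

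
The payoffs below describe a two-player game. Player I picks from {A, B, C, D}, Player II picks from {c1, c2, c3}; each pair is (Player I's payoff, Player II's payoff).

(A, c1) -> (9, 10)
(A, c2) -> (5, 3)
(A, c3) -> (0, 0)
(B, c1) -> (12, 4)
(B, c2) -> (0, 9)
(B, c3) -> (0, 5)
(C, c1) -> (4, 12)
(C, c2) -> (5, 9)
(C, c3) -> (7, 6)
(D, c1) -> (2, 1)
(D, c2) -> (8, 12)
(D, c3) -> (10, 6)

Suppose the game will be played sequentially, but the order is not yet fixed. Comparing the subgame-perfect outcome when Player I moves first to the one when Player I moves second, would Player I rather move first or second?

first

If Player I leads: Player II's best replies are A→c1, B→c2, C→c1, D→c2; Player I's induced payoffs 9, 0, 4, 8; outcome (A, c1), payoffs (9, 10).
If Player II leads: Player I's best replies are c1→B, c2→D, c3→D; Player II's induced payoffs 4, 12, 6; outcome (D, c2), payoffs (8, 12).
Player I gets 9 moving first and 8 moving second, so Player I prefers to move first.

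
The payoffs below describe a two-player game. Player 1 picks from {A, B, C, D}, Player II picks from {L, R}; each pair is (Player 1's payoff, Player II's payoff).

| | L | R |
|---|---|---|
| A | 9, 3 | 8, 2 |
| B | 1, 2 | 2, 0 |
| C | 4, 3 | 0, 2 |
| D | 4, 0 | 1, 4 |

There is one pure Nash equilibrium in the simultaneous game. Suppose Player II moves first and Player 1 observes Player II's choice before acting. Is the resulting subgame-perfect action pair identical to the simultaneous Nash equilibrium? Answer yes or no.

Player 1 best-responds to each possible Player II move:
- L → Player 1 plays A (best of 9, 1, 4, 4); Player II gets 3.
- R → Player 1 plays A (best of 8, 2, 0, 1); Player II gets 2.
Maximizing over 3, 2, Player II chooses L. Subgame-perfect outcome: (A, L) with payoffs (9, 3).
For the simultaneous game, intersect best replies.
Player 1's best replies: L→A; R→A.
Player II's best replies: A→L; B→L; C→L; D→R.
Only (A, L) has each player best-responding; Nash payoffs (9, 3).
Sequential outcome (A, L) coincides with the Nash profile (A, L).

yes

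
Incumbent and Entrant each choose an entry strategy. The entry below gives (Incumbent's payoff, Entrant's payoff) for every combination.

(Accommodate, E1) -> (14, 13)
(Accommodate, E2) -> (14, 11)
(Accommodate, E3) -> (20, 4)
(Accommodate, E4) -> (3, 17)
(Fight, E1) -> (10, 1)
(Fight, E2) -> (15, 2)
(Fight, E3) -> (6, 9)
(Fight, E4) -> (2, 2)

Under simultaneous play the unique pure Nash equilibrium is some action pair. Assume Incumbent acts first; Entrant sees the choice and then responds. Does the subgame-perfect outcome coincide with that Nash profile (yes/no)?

Entrant best-responds to each possible Incumbent move:
- Accommodate → Entrant plays E4 (best of 13, 11, 4, 17); Incumbent gets 3.
- Fight → Entrant plays E3 (best of 1, 2, 9, 2); Incumbent gets 6.
Among 3, 6, the best is 6 at Fight. Subgame-perfect outcome: (Fight, E3) with payoffs (6, 9).
For the simultaneous game, intersect best replies.
Incumbent's best replies: E1→Accommodate; E2→Fight; E3→Accommodate; E4→Accommodate.
Entrant's best replies: Accommodate→E4; Fight→E3.
Only (Accommodate, E4) has each player best-responding; Nash payoffs (3, 17).
Sequential outcome (Fight, E3) differs from the Nash profile (Accommodate, E4).

no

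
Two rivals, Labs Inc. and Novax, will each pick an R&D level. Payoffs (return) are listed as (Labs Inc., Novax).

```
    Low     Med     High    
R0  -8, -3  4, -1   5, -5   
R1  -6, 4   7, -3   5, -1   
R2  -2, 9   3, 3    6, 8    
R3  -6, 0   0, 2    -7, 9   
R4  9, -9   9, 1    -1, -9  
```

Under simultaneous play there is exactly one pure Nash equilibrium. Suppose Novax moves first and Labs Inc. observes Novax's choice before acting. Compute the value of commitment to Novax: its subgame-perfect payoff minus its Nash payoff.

Work backward from Labs Inc.'s decision.
- Low → Labs Inc. plays R4 (best of -8, -6, -2, -6, 9); Novax gets -9.
- Med → Labs Inc. plays R4 (best of 4, 7, 3, 0, 9); Novax gets 1.
- High → Labs Inc. plays R2 (best of 5, 5, 6, -7, -1); Novax gets 8.
Maximizing over -9, 1, 8, Novax chooses High. Subgame-perfect outcome: (R2, High) with payoffs (6, 8).
For the simultaneous game, intersect best replies.
Labs Inc.'s best replies: Low→R4; Med→R4; High→R2.
Novax's best replies: R0→Med; R1→Low; R2→Low; R3→High; R4→Med.
Only (R4, Med) has each player best-responding; Nash payoffs (9, 1).
Novax's commitment gain: 8 − 1 = 7.

7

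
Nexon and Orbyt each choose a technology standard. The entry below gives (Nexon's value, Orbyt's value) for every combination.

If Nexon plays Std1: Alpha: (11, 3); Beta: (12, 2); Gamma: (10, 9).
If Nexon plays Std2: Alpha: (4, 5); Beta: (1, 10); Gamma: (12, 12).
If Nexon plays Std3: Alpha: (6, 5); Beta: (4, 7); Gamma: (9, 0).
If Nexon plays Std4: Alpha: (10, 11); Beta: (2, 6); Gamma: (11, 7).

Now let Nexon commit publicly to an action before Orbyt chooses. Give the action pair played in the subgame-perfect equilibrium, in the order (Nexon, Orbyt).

(Std2, Gamma)

Solve by backward induction (Nexon leads).
- Std1 → Orbyt plays Gamma (best of 3, 2, 9); Nexon gets 10.
- Std2 → Orbyt plays Gamma (best of 5, 10, 12); Nexon gets 12.
- Std3 → Orbyt plays Beta (best of 5, 7, 0); Nexon gets 4.
- Std4 → Orbyt plays Alpha (best of 11, 6, 7); Nexon gets 10.
Nexon's induced payoffs are 10, 12, 4, 10, so Nexon commits to Std2. Subgame-perfect outcome: (Std2, Gamma) with payoffs (12, 12).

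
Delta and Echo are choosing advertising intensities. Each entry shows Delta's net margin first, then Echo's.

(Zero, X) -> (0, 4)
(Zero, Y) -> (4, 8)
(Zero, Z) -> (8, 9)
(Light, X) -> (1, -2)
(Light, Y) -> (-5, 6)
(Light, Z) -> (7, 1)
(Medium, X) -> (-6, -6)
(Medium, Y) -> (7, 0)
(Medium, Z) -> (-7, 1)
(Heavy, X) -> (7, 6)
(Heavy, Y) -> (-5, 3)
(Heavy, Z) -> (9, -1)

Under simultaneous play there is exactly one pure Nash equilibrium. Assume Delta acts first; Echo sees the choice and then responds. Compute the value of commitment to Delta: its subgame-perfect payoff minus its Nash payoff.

Solve by backward induction (Delta leads).
- Zero: BR = Z, leader payoff 8.
- Light: BR = Y, leader payoff -5.
- Medium: BR = Z, leader payoff -7.
- Heavy: BR = X, leader payoff 7.
Delta's induced payoffs are 8, -5, -7, 7, so Delta commits to Zero. Subgame-perfect outcome: (Zero, Z) with payoffs (8, 9).
Under simultaneous play:
Delta's best replies: X→Heavy; Y→Medium; Z→Heavy.
Echo's best replies: Zero→Z; Light→Y; Medium→Z; Heavy→X.
The unique mutual best reply is (Heavy, X), giving (7, 6).
Delta's commitment gain: 8 − 7 = 1.

1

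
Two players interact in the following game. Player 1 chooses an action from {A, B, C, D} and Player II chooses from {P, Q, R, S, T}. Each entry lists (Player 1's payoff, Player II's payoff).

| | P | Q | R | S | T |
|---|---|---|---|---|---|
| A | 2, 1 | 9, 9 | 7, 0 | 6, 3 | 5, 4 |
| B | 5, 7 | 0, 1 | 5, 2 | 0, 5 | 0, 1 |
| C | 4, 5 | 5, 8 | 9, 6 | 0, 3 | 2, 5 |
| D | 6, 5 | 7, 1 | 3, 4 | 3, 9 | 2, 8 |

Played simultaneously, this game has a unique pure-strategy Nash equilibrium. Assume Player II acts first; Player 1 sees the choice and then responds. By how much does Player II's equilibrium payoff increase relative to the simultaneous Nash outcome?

0

Solve by backward induction (Player II leads).
- P → Player 1 plays D (best of 2, 5, 4, 6); Player II gets 5.
- Q → Player 1 plays A (best of 9, 0, 5, 7); Player II gets 9.
- R → Player 1 plays C (best of 7, 5, 9, 3); Player II gets 6.
- S → Player 1 plays A (best of 6, 0, 0, 3); Player II gets 3.
- T → Player 1 plays A (best of 5, 0, 2, 2); Player II gets 4.
Player II's induced payoffs are 5, 9, 6, 3, 4, so Player II commits to Q. Subgame-perfect outcome: (A, Q) with payoffs (9, 9).
For the simultaneous game, intersect best replies.
Player 1's best replies: P→D; Q→A; R→C; S→A; T→A.
Player II's best replies: A→Q; B→P; C→Q; D→S.
The unique mutual best reply is (A, Q), giving (9, 9).
Player II's commitment gain: 9 − 9 = 0.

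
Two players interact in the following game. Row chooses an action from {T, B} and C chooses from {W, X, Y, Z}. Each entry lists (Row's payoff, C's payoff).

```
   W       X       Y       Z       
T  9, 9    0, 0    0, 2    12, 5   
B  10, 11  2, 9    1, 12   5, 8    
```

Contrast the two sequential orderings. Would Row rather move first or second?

If Row leads: C's best replies are T→W, B→Y; Row's induced payoffs 9, 1; outcome (T, W), payoffs (9, 9).
If C leads: Row's best replies are W→B, X→B, Y→B, Z→T; C's induced payoffs 11, 9, 12, 5; outcome (B, Y), payoffs (1, 12).
Row gets 9 moving first and 1 moving second, so Row prefers to move first.

first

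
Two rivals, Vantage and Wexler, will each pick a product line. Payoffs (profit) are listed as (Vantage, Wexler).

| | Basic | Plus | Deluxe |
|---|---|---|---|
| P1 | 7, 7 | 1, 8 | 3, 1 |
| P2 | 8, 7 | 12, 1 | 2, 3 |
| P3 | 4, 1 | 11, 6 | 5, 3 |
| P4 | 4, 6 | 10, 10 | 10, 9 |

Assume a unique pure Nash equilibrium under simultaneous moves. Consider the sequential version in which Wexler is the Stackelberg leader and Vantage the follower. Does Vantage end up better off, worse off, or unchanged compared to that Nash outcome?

Backward induction with Wexler moving first.
- Basic: BR = P2, leader payoff 7.
- Plus: BR = P2, leader payoff 1.
- Deluxe: BR = P4, leader payoff 9.
Among 7, 1, 9, the best is 9 at Deluxe. Subgame-perfect outcome: (P4, Deluxe) with payoffs (10, 9).
Under simultaneous play:
Vantage's best replies: Basic→P2; Plus→P2; Deluxe→P4.
Wexler's best replies: P1→Plus; P2→Basic; P3→Plus; P4→Plus.
Only (P2, Basic) has each player best-responding; Nash payoffs (8, 7).
Vantage earns 10 sequentially versus 8 at the Nash outcome: better off.

better off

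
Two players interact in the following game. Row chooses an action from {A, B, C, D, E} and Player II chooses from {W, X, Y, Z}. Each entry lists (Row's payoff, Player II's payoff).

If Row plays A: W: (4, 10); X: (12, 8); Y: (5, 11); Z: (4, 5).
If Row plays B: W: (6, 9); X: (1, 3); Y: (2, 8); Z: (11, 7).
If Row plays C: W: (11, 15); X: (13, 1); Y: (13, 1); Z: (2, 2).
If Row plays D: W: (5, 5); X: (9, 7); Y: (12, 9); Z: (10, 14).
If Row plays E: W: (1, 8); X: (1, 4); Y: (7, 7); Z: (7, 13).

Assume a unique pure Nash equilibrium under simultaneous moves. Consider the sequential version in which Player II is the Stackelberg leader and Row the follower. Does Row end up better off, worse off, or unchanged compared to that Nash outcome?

unchanged

Backward induction with Player II moving first.
- W: Row compares 4, 6, 11, 5, 1 and picks C; Player II would get 15.
- X: Row compares 12, 1, 13, 9, 1 and picks C; Player II would get 1.
- Y: Row compares 5, 2, 13, 12, 7 and picks C; Player II would get 1.
- Z: Row compares 4, 11, 2, 10, 7 and picks B; Player II would get 7.
Player II's induced payoffs are 15, 1, 1, 7, so Player II commits to W. Subgame-perfect outcome: (C, W) with payoffs (11, 15).
Now find the simultaneous Nash equilibrium.
Row's best replies: W→C; X→C; Y→C; Z→B.
Player II's best replies: A→Y; B→W; C→W; D→Z; E→Z.
The unique mutual best reply is (C, W), giving (11, 15).
Row earns 11 sequentially versus 11 at the Nash outcome: unchanged.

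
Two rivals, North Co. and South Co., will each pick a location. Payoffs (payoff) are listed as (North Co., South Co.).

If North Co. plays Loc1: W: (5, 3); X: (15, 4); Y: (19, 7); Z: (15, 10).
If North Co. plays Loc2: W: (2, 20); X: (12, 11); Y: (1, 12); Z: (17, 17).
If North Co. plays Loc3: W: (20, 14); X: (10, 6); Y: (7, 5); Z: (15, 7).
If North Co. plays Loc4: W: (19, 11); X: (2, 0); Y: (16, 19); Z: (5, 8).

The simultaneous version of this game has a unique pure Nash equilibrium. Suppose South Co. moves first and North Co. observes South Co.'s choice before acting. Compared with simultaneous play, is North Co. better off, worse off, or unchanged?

Backward induction with South Co. moving first.
- W: BR = Loc3, leader payoff 14.
- X: BR = Loc1, leader payoff 4.
- Y: BR = Loc1, leader payoff 7.
- Z: BR = Loc2, leader payoff 17.
Among 14, 4, 7, 17, the best is 17 at Z. Subgame-perfect outcome: (Loc2, Z) with payoffs (17, 17).
For the simultaneous game, intersect best replies.
North Co.'s best replies: W→Loc3; X→Loc1; Y→Loc1; Z→Loc2.
South Co.'s best replies: Loc1→Z; Loc2→W; Loc3→W; Loc4→Y.
The unique mutual best reply is (Loc3, W), giving (20, 14).
North Co. earns 17 sequentially versus 20 at the Nash outcome: worse off.

worse off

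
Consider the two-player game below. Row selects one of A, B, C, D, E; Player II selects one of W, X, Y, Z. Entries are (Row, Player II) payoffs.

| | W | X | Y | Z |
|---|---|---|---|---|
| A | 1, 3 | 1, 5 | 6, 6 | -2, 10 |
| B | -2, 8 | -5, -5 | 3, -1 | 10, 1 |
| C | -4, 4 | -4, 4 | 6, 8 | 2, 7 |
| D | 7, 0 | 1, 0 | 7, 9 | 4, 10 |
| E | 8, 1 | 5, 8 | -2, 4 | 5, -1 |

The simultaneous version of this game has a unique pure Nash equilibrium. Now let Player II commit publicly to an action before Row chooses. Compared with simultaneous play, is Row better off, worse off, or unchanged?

Work backward from Row's decision.
- W: BR = E, leader payoff 1.
- X: BR = E, leader payoff 8.
- Y: BR = D, leader payoff 9.
- Z: BR = B, leader payoff 1.
Player II's induced payoffs are 1, 8, 9, 1, so Player II commits to Y. Subgame-perfect outcome: (D, Y) with payoffs (7, 9).
Now find the simultaneous Nash equilibrium.
Row's best replies: W→E; X→E; Y→D; Z→B.
Player II's best replies: A→Z; B→W; C→Y; D→Z; E→X.
The unique mutual best reply is (E, X), giving (5, 8).
Row earns 7 sequentially versus 5 at the Nash outcome: better off.

better off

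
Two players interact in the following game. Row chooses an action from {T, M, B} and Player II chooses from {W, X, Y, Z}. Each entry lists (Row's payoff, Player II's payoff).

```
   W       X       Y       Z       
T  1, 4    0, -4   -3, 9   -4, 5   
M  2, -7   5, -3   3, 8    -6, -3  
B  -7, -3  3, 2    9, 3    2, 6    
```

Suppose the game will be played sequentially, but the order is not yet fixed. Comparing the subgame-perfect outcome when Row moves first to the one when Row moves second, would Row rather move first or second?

first

If Row leads: Player II's best replies are T→Y, M→Y, B→Z; Row's induced payoffs -3, 3, 2; outcome (M, Y), payoffs (3, 8).
If Player II leads: Row's best replies are W→M, X→M, Y→B, Z→B; Player II's induced payoffs -7, -3, 3, 6; outcome (B, Z), payoffs (2, 6).
Row gets 3 moving first and 2 moving second, so Row prefers to move first.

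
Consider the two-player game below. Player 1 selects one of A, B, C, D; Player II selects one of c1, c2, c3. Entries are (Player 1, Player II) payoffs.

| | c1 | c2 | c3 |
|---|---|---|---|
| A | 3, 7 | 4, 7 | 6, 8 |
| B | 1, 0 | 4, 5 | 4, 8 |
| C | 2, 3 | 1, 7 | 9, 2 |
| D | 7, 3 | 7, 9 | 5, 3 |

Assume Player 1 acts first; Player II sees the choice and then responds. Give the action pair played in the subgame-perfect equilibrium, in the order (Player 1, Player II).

Player II best-responds to each possible Player 1 move:
- A: BR = c3, leader payoff 6.
- B: BR = c3, leader payoff 4.
- C: BR = c2, leader payoff 1.
- D: BR = c2, leader payoff 7.
Maximizing over 6, 4, 1, 7, Player 1 chooses D. Subgame-perfect outcome: (D, c2) with payoffs (7, 9).

(D, c2)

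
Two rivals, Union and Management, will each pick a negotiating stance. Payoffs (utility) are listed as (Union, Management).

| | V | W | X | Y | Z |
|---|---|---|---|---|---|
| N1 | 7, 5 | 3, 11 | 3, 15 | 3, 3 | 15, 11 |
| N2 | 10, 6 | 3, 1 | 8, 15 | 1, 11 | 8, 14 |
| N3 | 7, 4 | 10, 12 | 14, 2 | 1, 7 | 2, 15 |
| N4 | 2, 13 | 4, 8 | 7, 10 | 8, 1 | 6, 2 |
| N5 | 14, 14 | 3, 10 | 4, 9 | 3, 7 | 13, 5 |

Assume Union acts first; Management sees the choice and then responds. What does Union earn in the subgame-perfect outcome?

Solve by backward induction (Union leads).
- N1: Management compares 5, 11, 15, 3, 11 and picks X; Union would get 3.
- N2: Management compares 6, 1, 15, 11, 14 and picks X; Union would get 8.
- N3: Management compares 4, 12, 2, 7, 15 and picks Z; Union would get 2.
- N4: Management compares 13, 8, 10, 1, 2 and picks V; Union would get 2.
- N5: Management compares 14, 10, 9, 7, 5 and picks V; Union would get 14.
Among 3, 8, 2, 2, 14, the best is 14 at N5. Subgame-perfect outcome: (N5, V) with payoffs (14, 14).

14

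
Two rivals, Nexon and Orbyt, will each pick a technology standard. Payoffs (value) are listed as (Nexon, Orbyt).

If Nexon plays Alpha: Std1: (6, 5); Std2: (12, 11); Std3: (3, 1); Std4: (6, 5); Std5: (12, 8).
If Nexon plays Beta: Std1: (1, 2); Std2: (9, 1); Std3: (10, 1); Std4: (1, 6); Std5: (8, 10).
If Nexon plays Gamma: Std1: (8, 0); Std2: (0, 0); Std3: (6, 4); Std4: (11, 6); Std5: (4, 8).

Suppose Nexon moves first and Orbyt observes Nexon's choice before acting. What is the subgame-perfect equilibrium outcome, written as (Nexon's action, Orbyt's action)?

(Alpha, Std2)

Work backward from Orbyt's decision.
- Alpha → Orbyt plays Std2 (best of 5, 11, 1, 5, 8); Nexon gets 12.
- Beta → Orbyt plays Std5 (best of 2, 1, 1, 6, 10); Nexon gets 8.
- Gamma → Orbyt plays Std5 (best of 0, 0, 4, 6, 8); Nexon gets 4.
Maximizing over 12, 8, 4, Nexon chooses Alpha. Subgame-perfect outcome: (Alpha, Std2) with payoffs (12, 11).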